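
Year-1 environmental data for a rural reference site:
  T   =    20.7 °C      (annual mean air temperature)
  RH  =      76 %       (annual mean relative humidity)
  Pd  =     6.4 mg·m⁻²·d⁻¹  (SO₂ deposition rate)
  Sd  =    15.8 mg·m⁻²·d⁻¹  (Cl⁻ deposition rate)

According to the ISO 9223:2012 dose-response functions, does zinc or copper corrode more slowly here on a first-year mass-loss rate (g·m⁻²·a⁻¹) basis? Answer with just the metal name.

zinc: f(T) = -0.071·(T−10) [T>10 °C] = -0.7597
  sulphur-dioxide contribution → 0.4505 μm/a
  chloride contribution → 0.9005 μm/a
  total first-year rate 1.351 μm/a
  mass loss = 1.351 μm/a × 7.14 g/cm³ = 9.646 g·m⁻²·a⁻¹
copper: temperature factor f = -0.080·(10.7) = -0.8560
  sulphur-dioxide contribution → 0.3232 μm/a
  chloride contribution → 0.9185 μm/a
  total first-year rate 1.242 μm/a
  mass loss = 1.242 μm/a × 8.96 g/cm³ = 11.13 g·m⁻²·a⁻¹
Ordering by g·m⁻²·a⁻¹: copper (11.1) > zinc (9.65)

zinc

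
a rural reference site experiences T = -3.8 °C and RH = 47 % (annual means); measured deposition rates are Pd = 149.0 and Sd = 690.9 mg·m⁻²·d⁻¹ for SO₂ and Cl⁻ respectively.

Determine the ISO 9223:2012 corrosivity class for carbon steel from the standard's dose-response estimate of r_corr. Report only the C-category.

carbon steel: temperature factor f = +0.150·(-13.8) = -2.0700
  SO₂ term: 1.77·149.0^0.52·exp(0.02·47-2.0700) = 7.714
  Sd branch = 0.102·Sd^0.62·e^(0.033·RH+0.04·T) = 23.8 μm/a
  sum: 7.714 + 23.8 → r_corr = 31.52 μm/a
Category bounds: 25…50 μm/a bracket r_corr ⇒ C3

C3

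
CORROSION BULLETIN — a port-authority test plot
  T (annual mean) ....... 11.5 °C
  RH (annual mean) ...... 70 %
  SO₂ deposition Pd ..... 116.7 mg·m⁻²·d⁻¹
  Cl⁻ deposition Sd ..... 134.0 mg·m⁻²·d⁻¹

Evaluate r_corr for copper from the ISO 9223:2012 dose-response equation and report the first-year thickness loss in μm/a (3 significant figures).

copper: temperature factor f = -0.080·(1.5) = -0.1200
  Pd branch = 0.0053·Pd^0.26·e^(0.059·RH+f) = 1.007 μm/a
  Sd branch = 0.01025·Sd^0.27·e^(0.036·RH+0.049·T) = 0.8398 μm/a
  r_corr = 1.007 + 0.8398 = 1.847 μm/a

r_corr = 1.85 μm/a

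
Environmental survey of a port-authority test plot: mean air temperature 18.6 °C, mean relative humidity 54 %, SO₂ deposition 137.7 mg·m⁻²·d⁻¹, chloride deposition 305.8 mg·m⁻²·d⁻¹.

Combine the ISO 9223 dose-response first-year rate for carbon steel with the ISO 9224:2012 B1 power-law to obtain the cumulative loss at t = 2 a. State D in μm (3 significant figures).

carbon steel: temperature factor f = -0.054·(8.6) = -0.4644
  sulphur-dioxide contribution → 42.42 μm/a
  chloride contribution → 44.32 μm/a
  total first-year rate 86.74 μm/a
Power-law: D(2) = r_corr · 2^0.523
  D(2) = 86.74 × 2^0.523 = 86.74 × 1.437 = 124.6 μm

D(2) = 125 μm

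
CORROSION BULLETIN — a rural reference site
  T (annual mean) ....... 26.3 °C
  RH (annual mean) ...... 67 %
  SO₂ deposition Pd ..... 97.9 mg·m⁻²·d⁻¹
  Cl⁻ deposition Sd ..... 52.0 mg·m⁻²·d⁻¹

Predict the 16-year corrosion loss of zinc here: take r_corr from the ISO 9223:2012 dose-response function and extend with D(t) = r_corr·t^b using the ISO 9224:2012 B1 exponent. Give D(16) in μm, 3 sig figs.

D(16) = 31.7 μm

zinc: temperature factor f = -0.071·(16.3) = -1.1573
  Pd branch = 0.0129·Pd^0.44·e^(0.046·RH+f) = 0.6644 μm/a
  Cl⁻ term: 0.0175·52.0^0.57·exp(0.008·67+0.085·26.3) = 2.66
  sum: 0.6644 + 2.66 → r_corr = 3.324 μm/a
ISO 9224: D(t) = r_corr · t^b with b = 0.813 (zinc, B1)
  D(16) = 3.324 × 16^0.813 = 3.324 × 9.527 = 31.67 μm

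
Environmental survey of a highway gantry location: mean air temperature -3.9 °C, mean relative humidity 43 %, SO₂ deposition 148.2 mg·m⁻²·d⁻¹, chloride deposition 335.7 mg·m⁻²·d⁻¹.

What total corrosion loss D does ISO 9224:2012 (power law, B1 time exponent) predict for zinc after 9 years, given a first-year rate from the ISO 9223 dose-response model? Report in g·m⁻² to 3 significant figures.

zinc: T≤10 °C ⇒ hinge +0.038·(-3.9−10) = -0.5282
  SO₂ term: 0.0129·148.2^0.44·exp(0.046·43-0.5282) = 0.4959
  Cl⁻ term: 0.0175·335.7^0.57·exp(0.008·43+0.085·-3.9) = 0.4878
  r_corr = 0.4959 + 0.4878 = 0.9837 μm/a
Long-term exponent b (ISO 9224 Table 2, B1) = 0.813
  D(9) = 0.9837 × 9^0.813 = 0.9837 × 5.968 = 5.87 μm
  Mass loss = 5.87 μm × 7.14 g/cm³ = 41.92 g·m⁻²

D(9) = 41.9 g·m⁻²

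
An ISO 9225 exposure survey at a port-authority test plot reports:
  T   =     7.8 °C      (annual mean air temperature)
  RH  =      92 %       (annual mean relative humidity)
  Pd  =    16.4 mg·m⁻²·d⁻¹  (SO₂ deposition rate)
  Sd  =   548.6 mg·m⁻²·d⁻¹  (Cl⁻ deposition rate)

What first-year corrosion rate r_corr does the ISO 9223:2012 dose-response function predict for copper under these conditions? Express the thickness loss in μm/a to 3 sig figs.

copper: temperature factor f = +0.126·(-2.2) = -0.2772
  Pd branch = 0.0053·Pd^0.26·e^(0.059·RH+f) = 1.893 μm/a
  Sd branch = 0.01025·Sd^0.27·e^(0.036·RH+0.049·T) = 2.263 μm/a
  r_corr = 1.893 + 2.263 = 4.156 μm/a

r_corr = 4.16 μm/a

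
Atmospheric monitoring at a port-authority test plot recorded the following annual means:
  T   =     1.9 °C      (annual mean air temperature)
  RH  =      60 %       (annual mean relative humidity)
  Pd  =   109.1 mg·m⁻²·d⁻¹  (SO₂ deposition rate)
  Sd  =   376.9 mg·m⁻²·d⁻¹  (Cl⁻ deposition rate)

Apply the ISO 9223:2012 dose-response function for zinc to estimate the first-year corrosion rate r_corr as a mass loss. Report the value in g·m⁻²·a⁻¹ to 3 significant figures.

r_corr = 15.4 g·m⁻²·a⁻¹

zinc: T≤10 °C ⇒ hinge +0.038·(1.9−10) = -0.3078
  sulphur-dioxide contribution → 1.181 μm/a
  chloride contribution → 0.9774 μm/a
  ⇒ r_corr(zinc) = 2.158 μm/a
Convert to mass loss: 2.158 μm/a × 7.14 g/cm³ = 15.41 g·m⁻²·a⁻¹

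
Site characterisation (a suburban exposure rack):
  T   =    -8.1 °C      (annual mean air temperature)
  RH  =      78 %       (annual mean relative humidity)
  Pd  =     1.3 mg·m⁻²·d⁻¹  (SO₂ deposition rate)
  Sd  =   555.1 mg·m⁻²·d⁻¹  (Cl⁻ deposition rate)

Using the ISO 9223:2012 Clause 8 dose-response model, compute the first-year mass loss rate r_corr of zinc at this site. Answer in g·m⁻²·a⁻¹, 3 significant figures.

zinc: T≤10 °C ⇒ hinge +0.038·(-8.1−10) = -0.6878
  SO₂ term: 0.0129·1.3^0.44·exp(0.046·78-0.6878) = 0.2632
  Sd branch = 0.0175·Sd^0.57·e^(0.008·RH+0.085·T) = 0.6016 μm/a
  sum: 0.2632 + 0.6016 → r_corr = 0.8648 μm/a
Convert to mass loss: 0.8648 μm/a × 7.14 g/cm³ = 6.175 g·m⁻²·a⁻¹

r_corr = 6.17 g·m⁻²·a⁻¹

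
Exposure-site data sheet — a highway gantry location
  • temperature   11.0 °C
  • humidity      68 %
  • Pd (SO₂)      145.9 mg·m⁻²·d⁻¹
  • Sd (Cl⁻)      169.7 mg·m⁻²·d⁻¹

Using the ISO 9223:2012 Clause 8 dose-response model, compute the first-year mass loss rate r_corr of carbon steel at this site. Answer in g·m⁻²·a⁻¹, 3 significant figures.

r_corr = 967 g·m⁻²·a⁻¹

carbon steel: f(T) = -0.054·(T−10) [T>10 °C] = -0.0540
  SO₂ term: 1.77·145.9^0.52·exp(0.02·68-0.0540) = 87.19
  Cl⁻ term: 0.102·169.7^0.62·exp(0.033·68+0.04·11.0) = 36.03
  r_corr = 87.19 + 36.03 = 123.2 μm/a
Convert to mass loss: 123.2 μm/a × 7.85 g/cm³ = 967.3 g·m⁻²·a⁻¹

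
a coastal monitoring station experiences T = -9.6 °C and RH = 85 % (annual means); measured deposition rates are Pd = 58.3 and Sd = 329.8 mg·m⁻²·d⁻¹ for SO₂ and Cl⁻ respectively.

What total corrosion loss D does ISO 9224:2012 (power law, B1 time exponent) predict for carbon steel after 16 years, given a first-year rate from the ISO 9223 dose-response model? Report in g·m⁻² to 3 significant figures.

carbon steel: temperature factor f = +0.150·(-19.6) = -2.9400
  sulphur-dioxide contribution → 4.242 μm/a
  chloride contribution → 41.82 μm/a
  ⇒ r_corr(carbon steel) = 46.06 μm/a
Power-law: D(16) = r_corr · 16^0.523
  D(16) = 46.06 × 16^0.523 = 46.06 × 4.263 = 196.4 μm
  Mass loss = 196.4 μm × 7.85 g/cm³ = 1541 g·m⁻²

D(16) = 1.54e+03 g·m⁻²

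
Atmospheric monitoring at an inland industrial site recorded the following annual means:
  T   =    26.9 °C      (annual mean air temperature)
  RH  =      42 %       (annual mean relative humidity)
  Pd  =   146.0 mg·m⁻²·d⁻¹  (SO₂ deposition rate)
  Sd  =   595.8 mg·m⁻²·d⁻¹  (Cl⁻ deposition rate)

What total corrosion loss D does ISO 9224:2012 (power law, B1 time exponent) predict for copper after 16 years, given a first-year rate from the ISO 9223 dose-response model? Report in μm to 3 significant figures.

D(16) = 6.58 μm

copper: f(T) = -0.080·(T−10) [T>10 °C] = -1.3520
  Pd branch = 0.0053·Pd^0.26·e^(0.059·RH+f) = 0.05971 μm/a
  Sd branch = 0.01025·Sd^0.27·e^(0.036·RH+0.049·T) = 0.9752 μm/a
  r_corr = 0.05971 + 0.9752 = 1.035 μm/a
Long-term exponent b (ISO 9224 Table 2, B1) = 0.667
  D(16) = 1.035 × 16^0.667 = 1.035 × 6.355 = 6.577 μm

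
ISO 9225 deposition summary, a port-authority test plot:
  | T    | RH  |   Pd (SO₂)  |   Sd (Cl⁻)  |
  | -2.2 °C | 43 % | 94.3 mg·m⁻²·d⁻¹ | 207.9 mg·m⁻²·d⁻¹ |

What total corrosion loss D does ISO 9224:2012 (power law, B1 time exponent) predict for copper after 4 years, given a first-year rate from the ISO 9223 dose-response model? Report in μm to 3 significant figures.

copper: temperature factor f = +0.126·(-12.2) = -1.5372
  SO₂ term: 0.0053·94.3^0.26·exp(0.059·43-1.5372) = 0.04697
  Cl⁻ term: 0.01025·207.9^0.27·exp(0.036·43+0.049·-2.2) = 0.1828
  r_corr = 0.04697 + 0.1828 = 0.2298 μm/a
Long-term exponent b (ISO 9224 Table 2, B1) = 0.667
  D(4) = 0.2298 × 4^0.667 = 0.2298 × 2.521 = 0.5793 μm

D(4) = 0.579 μm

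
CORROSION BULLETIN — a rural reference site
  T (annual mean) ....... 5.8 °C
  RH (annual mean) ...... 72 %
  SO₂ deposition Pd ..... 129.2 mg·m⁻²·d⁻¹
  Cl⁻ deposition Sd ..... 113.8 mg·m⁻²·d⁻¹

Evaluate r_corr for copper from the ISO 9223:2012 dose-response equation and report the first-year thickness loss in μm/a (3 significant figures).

copper: T≤10 °C ⇒ hinge +0.126·(5.8−10) = -0.5292
  Pd branch = 0.0053·Pd^0.26·e^(0.059·RH+f) = 0.7731 μm/a
  Cl⁻ term: 0.01025·113.8^0.27·exp(0.036·72+0.049·5.8) = 0.6531
  sum: 0.7731 + 0.6531 → r_corr = 1.426 μm/a

r_corr = 1.43 μm/a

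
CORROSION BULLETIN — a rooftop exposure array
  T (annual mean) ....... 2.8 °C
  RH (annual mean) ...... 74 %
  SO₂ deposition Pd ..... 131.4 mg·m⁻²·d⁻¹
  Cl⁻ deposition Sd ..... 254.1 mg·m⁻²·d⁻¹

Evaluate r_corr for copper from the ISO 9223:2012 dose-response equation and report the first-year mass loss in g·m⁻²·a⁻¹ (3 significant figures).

copper: T≤10 °C ⇒ hinge +0.126·(2.8−10) = -0.9072
  SO₂ term: 0.0053·131.4^0.26·exp(0.059·74-0.9072) = 0.5988
  Sd branch = 0.01025·Sd^0.27·e^(0.036·RH+0.049·T) = 0.7527 μm/a
  r_corr = 0.5988 + 0.7527 = 1.351 μm/a
Convert to mass loss: 1.351 μm/a × 8.96 g/cm³ = 12.11 g·m⁻²·a⁻¹

r_corr = 12.1 g·m⁻²·a⁻¹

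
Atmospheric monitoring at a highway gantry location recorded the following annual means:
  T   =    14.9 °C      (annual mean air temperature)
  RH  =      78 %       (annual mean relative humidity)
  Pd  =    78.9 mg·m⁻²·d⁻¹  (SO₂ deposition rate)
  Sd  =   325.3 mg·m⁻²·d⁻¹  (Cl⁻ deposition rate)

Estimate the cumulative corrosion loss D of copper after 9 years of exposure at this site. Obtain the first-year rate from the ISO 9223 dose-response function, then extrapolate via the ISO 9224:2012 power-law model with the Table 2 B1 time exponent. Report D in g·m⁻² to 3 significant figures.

copper: T>10 °C ⇒ hinge -0.080·(14.9−10) = -0.3920
  sulphur-dioxide contribution → 1.111 μm/a
  chloride contribution → 1.681 μm/a
  total first-year rate 2.793 μm/a
Power-law: D(9) = r_corr · 9^0.667
  D(9) = 2.793 × 9^0.667 = 2.793 × 4.33 = 12.09 μm
  Mass loss = 12.09 μm × 8.96 g/cm³ = 108.3 g·m⁻²

D(9) = 108 g·m⁻²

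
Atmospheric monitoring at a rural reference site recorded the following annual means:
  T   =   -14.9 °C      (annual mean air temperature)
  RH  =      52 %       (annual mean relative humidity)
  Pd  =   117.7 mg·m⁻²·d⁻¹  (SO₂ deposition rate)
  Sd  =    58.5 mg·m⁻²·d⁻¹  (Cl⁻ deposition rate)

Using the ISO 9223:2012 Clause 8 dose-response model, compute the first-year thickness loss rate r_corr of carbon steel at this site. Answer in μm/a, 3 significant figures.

r_corr = 5.32 μm/a

carbon steel: temperature factor f = +0.150·(-24.9) = -3.7350
  sulphur-dioxide contribution → 1.427 μm/a
  chloride contribution → 3.896 μm/a
  total first-year rate 5.323 μm/a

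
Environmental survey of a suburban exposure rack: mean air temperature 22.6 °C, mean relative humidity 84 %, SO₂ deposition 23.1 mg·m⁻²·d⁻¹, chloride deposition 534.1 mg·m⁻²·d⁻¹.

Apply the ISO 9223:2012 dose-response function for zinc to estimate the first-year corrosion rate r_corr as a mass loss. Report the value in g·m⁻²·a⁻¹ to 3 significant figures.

zinc: temperature factor f = -0.071·(12.6) = -0.8946
  SO₂ term: 0.0129·23.1^0.44·exp(0.046·84-0.8946) = 1
  Cl⁻ term: 0.0175·534.1^0.57·exp(0.008·84+0.085·22.6) = 8.393
  sum: 1 + 8.393 → r_corr = 9.393 μm/a
Convert to mass loss: 9.393 μm/a × 7.14 g/cm³ = 67.07 g·m⁻²·a⁻¹

r_corr = 67.1 g·m⁻²·a⁻¹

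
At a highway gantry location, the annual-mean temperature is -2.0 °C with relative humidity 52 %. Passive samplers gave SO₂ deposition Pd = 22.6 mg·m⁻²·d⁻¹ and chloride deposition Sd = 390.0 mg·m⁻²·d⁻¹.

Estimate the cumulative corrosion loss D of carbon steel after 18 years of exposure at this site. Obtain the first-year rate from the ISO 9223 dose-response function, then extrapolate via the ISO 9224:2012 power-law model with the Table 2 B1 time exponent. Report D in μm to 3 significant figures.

carbon steel: temperature factor f = +0.150·(-12.0) = -1.8000
  Pd branch = 1.77·Pd^0.52·e^(0.02·RH+f) = 4.188 μm/a
  Cl⁻ term: 0.102·390.0^0.62·exp(0.033·52+0.04·-2.0) = 21.16
  sum: 4.188 + 21.16 → r_corr = 25.35 μm/a
Long-term exponent b (ISO 9224 Table 2, B1) = 0.523
  D(18) = 25.35 × 18^0.523 = 25.35 × 4.534 = 114.9 μm

D(18) = 115 μm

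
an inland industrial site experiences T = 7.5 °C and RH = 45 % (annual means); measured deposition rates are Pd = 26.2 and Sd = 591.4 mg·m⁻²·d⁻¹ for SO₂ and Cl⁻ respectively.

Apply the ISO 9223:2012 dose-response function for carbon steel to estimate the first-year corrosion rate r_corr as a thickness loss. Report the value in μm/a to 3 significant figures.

r_corr = 48.1 μm/a

carbon steel: f(T) = +0.150·(T−10) [T≤10 °C] = -0.3750
  sulphur-dioxide contribution → 16.35 μm/a
  chloride contribution → 31.8 μm/a
  ⇒ r_corr(carbon steel) = 48.15 μm/a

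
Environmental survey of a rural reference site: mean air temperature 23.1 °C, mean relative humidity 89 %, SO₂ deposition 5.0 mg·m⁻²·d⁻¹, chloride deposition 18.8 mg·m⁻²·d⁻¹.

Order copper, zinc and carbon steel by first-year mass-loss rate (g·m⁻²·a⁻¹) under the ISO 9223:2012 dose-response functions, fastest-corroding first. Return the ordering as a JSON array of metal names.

["carbon steel", "copper", "zinc"]

copper: T>10 °C ⇒ hinge -0.080·(23.1−10) = -1.0480
  Pd branch = 0.0053·Pd^0.26·e^(0.059·RH+f) = 0.5387 μm/a
  Sd branch = 0.01025·Sd^0.27·e^(0.036·RH+0.049·T) = 1.729 μm/a
  sum: 0.5387 + 1.729 → r_corr = 2.268 μm/a
  mass loss = 2.268 μm/a × 8.96 g/cm³ = 20.32 g·m⁻²·a⁻¹
zinc: f(T) = -0.071·(T−10) [T>10 °C] = -0.9301
  SO₂ term: 0.0129·5.0^0.44·exp(0.046·89-0.9301) = 0.6197
  Sd branch = 0.0175·Sd^0.57·e^(0.008·RH+0.085·T) = 1.353 μm/a
  sum: 0.6197 + 1.353 → r_corr = 1.973 μm/a
  mass loss = 1.973 μm/a × 7.14 g/cm³ = 14.08 g·m⁻²·a⁻¹
carbon steel: T>10 °C ⇒ hinge -0.054·(23.1−10) = -0.7074
  Pd branch = 1.77·Pd^0.52·e^(0.02·RH+f) = 11.95 μm/a
  Sd branch = 0.102·Sd^0.62·e^(0.033·RH+0.04·T) = 29.88 μm/a
  r_corr = 11.95 + 29.88 = 41.83 μm/a
  mass loss = 41.83 μm/a × 7.85 g/cm³ = 328.3 g·m⁻²·a⁻¹
Ordering by g·m⁻²·a⁻¹: carbon steel (328) > copper (20.3) > zinc (14.1)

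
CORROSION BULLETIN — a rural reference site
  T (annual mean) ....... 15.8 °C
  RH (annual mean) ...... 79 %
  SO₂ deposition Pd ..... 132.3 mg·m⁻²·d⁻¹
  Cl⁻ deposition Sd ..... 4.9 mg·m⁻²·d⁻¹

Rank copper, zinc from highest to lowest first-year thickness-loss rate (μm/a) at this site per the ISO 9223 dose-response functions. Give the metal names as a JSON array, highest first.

["zinc", "copper"]

copper: f(T) = -0.080·(T−10) [T>10 °C] = -0.4640
  SO₂ term: 0.0053·132.3^0.26·exp(0.059·79-0.4640) = 1.255
  Cl⁻ term: 0.01025·4.9^0.27·exp(0.036·79+0.049·15.8) = 0.5867
  r_corr = 1.255 + 0.5867 = 1.842 μm/a
zinc: f(T) = -0.071·(T−10) [T>10 °C] = -0.4118
  SO₂ term: 0.0129·132.3^0.44·exp(0.046·79-0.4118) = 2.776
  Cl⁻ term: 0.0175·4.9^0.57·exp(0.008·79+0.085·15.8) = 0.312
  r_corr = 2.776 + 0.312 = 3.088 μm/a
Ordering by μm/a: zinc (3.09) > copper (1.84)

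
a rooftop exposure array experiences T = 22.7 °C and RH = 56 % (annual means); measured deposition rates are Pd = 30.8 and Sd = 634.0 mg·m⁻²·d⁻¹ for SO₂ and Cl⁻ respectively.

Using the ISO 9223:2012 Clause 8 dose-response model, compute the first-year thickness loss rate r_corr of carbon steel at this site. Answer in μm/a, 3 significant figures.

carbon steel: temperature factor f = -0.054·(12.7) = -0.6858
  Pd branch = 1.77·Pd^0.52·e^(0.02·RH+f) = 16.24 μm/a
  Cl⁻ term: 0.102·634.0^0.62·exp(0.033·56+0.04·22.7) = 87.66
  r_corr = 16.24 + 87.66 = 103.9 μm/a

r_corr = 104 μm/a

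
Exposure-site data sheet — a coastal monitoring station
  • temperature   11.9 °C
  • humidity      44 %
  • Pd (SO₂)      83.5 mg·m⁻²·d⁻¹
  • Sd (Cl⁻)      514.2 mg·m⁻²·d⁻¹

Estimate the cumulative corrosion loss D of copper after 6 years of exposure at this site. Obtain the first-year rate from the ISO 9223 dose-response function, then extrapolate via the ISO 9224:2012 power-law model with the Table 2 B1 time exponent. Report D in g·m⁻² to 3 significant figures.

D(6) = 20.0 g·m⁻²

copper: temperature factor f = -0.080·(1.9) = -0.1520
  sulphur-dioxide contribution → 0.1929 μm/a
  chloride contribution → 0.4829 μm/a
  ⇒ r_corr(copper) = 0.6758 μm/a
Long-term exponent b (ISO 9224 Table 2, B1) = 0.667
  D(6) = 0.6758 × 6^0.667 = 0.6758 × 3.304 = 2.233 μm
  Mass loss = 2.233 μm × 8.96 g/cm³ = 20.01 g·m⁻²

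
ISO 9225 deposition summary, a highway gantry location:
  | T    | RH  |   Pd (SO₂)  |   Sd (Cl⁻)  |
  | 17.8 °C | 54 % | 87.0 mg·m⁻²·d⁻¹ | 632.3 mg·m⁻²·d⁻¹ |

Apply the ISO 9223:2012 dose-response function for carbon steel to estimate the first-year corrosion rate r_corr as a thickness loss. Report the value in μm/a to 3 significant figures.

r_corr = 102 μm/a

carbon steel: f(T) = -0.054·(T−10) [T>10 °C] = -0.4212
  Pd branch = 1.77·Pd^0.52·e^(0.02·RH+f) = 34.88 μm/a
  Sd branch = 0.102·Sd^0.62·e^(0.033·RH+0.04·T) = 67.34 μm/a
  r_corr = 34.88 + 67.34 = 102.2 μm/a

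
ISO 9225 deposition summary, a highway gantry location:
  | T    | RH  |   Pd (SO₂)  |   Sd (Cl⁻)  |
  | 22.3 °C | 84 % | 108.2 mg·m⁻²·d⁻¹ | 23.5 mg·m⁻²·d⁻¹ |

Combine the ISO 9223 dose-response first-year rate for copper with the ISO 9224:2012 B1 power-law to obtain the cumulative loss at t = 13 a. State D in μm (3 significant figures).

D(13) = 13.4 μm

copper: temperature factor f = -0.080·(12.3) = -0.9840
  Pd branch = 0.0053·Pd^0.26·e^(0.059·RH+f) = 0.951 μm/a
  Sd branch = 0.01025·Sd^0.27·e^(0.036·RH+0.049·T) = 1.475 μm/a
  sum: 0.951 + 1.475 → r_corr = 2.426 μm/a
Power-law: D(13) = r_corr · 13^0.667
  D(13) = 2.426 × 13^0.667 = 2.426 × 5.534 = 13.42 μm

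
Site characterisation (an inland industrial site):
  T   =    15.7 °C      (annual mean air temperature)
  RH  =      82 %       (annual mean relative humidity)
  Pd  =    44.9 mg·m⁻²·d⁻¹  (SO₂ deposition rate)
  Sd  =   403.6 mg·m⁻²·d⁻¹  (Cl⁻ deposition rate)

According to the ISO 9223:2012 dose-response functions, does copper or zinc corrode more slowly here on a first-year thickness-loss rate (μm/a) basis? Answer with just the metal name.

copper

copper: f(T) = -0.080·(T−10) [T>10 °C] = -0.4560
  sulphur-dioxide contribution → 1.14 μm/a
  chloride contribution → 2.14 μm/a
  total first-year rate 3.28 μm/a
zinc: T>10 °C ⇒ hinge -0.071·(15.7−10) = -0.4047
  sulphur-dioxide contribution → 1.995 μm/a
  chloride contribution → 3.916 μm/a
  total first-year rate 5.912 μm/a
Ordering by μm/a: zinc (5.91) > copper (3.28)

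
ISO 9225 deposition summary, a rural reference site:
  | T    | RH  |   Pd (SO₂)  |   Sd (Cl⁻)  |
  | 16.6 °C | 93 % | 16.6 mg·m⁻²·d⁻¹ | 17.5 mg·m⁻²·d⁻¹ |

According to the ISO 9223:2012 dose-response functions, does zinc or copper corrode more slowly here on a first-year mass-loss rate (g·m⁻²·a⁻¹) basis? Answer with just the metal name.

zinc: T>10 °C ⇒ hinge -0.071·(16.6−10) = -0.4686
  SO₂ term: 0.0129·16.6^0.44·exp(0.046·93-0.4686) = 2.004
  Cl⁻ term: 0.0175·17.5^0.57·exp(0.008·93+0.085·16.6) = 0.7717
  r_corr = 2.004 + 0.7717 = 2.775 μm/a
  mass loss = 2.775 μm/a × 7.14 g/cm³ = 19.82 g·m⁻²·a⁻¹
copper: f(T) = -0.080·(T−10) [T>10 °C] = -0.5280
  SO₂ term: 0.0053·16.6^0.26·exp(0.059·93-0.5280) = 1.567
  Cl⁻ term: 0.01025·17.5^0.27·exp(0.036·93+0.049·16.6) = 1.424
  sum: 1.567 + 1.424 → r_corr = 2.992 μm/a
  mass loss = 2.992 μm/a × 8.96 g/cm³ = 26.81 g·m⁻²·a⁻¹
Ordering by g·m⁻²·a⁻¹: copper (26.8) > zinc (19.8)

zinc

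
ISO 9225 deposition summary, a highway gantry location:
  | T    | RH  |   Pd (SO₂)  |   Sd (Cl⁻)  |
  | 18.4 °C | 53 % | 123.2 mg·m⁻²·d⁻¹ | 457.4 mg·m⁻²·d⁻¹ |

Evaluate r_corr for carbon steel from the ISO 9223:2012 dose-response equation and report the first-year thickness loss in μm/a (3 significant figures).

r_corr = 94.3 μm/a

carbon steel: f(T) = -0.054·(T−10) [T>10 °C] = -0.4536
  SO₂ term: 1.77·123.2^0.52·exp(0.02·53-0.4536) = 39.67
  Sd branch = 0.102·Sd^0.62·e^(0.033·RH+0.04·T) = 54.6 μm/a
  sum: 39.67 + 54.6 → r_corr = 94.27 μm/a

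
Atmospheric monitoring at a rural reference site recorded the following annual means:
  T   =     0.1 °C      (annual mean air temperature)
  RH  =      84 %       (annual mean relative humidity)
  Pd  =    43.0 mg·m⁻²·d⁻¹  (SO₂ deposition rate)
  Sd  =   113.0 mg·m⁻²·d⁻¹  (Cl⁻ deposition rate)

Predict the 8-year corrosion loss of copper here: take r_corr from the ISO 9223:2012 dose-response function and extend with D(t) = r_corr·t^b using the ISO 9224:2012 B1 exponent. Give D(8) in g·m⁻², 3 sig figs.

copper: T≤10 °C ⇒ hinge +0.126·(0.1−10) = -1.2474
  SO₂ term: 0.0053·43.0^0.26·exp(0.059·84-1.2474) = 0.5749
  Cl⁻ term: 0.01025·113.0^0.27·exp(0.036·84+0.049·0.1) = 0.7594
  sum: 0.5749 + 0.7594 → r_corr = 1.334 μm/a
Long-term exponent b (ISO 9224 Table 2, B1) = 0.667
  D(8) = 1.334 × 8^0.667 = 1.334 × 4.003 = 5.341 μm
  Mass loss = 5.341 μm × 8.96 g/cm³ = 47.86 g·m⁻²

D(8) = 47.9 g·m⁻²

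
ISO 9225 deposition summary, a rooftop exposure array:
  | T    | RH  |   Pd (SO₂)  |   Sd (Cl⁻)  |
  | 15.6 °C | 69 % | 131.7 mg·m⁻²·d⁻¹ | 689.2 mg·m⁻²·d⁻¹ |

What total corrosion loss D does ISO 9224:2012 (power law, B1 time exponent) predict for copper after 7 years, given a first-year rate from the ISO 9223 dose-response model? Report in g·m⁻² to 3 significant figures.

D(7) = 73.7 g·m⁻²

copper: f(T) = -0.080·(T−10) [T>10 °C] = -0.4480
  Pd branch = 0.0053·Pd^0.26·e^(0.059·RH+f) = 0.706 μm/a
  Cl⁻ term: 0.01025·689.2^0.27·exp(0.036·69+0.049·15.6) = 1.541
  r_corr = 0.706 + 1.541 = 2.247 μm/a
Long-term exponent b (ISO 9224 Table 2, B1) = 0.667
  D(7) = 2.247 × 7^0.667 = 2.247 × 3.662 = 8.228 μm
  Mass loss = 8.228 μm × 8.96 g/cm³ = 73.73 g·m⁻²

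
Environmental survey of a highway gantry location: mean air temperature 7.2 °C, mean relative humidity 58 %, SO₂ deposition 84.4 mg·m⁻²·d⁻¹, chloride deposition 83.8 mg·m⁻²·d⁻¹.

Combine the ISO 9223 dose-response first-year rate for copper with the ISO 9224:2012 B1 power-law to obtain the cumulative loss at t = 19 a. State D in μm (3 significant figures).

copper: temperature factor f = +0.126·(-2.8) = -0.3528
  sulphur-dioxide contribution → 0.3615 μm/a
  chloride contribution → 0.3891 μm/a
  total first-year rate 0.7505 μm/a
ISO 9224: D(t) = r_corr · t^b with b = 0.667 (copper, B1)
  D(19) = 0.7505 × 19^0.667 = 0.7505 × 7.127 = 5.349 μm

D(19) = 5.35 μm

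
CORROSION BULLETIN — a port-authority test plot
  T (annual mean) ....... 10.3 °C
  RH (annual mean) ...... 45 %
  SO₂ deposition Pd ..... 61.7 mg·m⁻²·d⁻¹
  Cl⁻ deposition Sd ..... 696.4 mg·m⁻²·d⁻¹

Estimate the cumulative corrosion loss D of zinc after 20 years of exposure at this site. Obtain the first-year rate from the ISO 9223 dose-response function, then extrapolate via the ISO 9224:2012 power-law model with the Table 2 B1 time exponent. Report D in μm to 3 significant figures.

zinc: temperature factor f = -0.071·(0.3) = -0.0213
  Pd branch = 0.0129·Pd^0.44·e^(0.046·RH+f) = 0.6138 μm/a
  Cl⁻ term: 0.0175·696.4^0.57·exp(0.008·45+0.085·10.3) = 2.512
  sum: 0.6138 + 2.512 → r_corr = 3.126 μm/a
ISO 9224: D(t) = r_corr · t^b with b = 0.813 (zinc, B1)
  D(20) = 3.126 × 20^0.813 = 3.126 × 11.42 = 35.7 μm

D(20) = 35.7 μm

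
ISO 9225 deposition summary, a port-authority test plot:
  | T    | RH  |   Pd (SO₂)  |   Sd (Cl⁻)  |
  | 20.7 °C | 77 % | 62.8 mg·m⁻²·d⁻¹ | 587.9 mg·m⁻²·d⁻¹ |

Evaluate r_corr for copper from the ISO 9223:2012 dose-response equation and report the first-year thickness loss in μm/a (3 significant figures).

copper: T>10 °C ⇒ hinge -0.080·(20.7−10) = -0.8560
  Pd branch = 0.0053·Pd^0.26·e^(0.059·RH+f) = 0.6209 μm/a
  Cl⁻ term: 0.01025·587.9^0.27·exp(0.036·77+0.049·20.7) = 2.528
  r_corr = 0.6209 + 2.528 = 3.149 μm/a

r_corr = 3.15 μm/a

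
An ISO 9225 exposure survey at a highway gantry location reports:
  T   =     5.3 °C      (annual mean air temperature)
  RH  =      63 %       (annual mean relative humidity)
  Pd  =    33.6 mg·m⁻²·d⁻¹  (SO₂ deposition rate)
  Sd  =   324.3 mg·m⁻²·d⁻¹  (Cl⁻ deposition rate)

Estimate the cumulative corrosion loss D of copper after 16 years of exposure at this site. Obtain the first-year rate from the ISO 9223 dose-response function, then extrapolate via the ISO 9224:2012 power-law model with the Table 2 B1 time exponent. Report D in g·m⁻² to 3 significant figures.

D(16) = 52.0 g·m⁻²

copper: T≤10 °C ⇒ hinge +0.126·(5.3−10) = -0.5922
  SO₂ term: 0.0053·33.6^0.26·exp(0.059·63-0.5922) = 0.3008
  Cl⁻ term: 0.01025·324.3^0.27·exp(0.036·63+0.049·5.3) = 0.6116
  r_corr = 0.3008 + 0.6116 = 0.9123 μm/a
Long-term exponent b (ISO 9224 Table 2, B1) = 0.667
  D(16) = 0.9123 × 16^0.667 = 0.9123 × 6.355 = 5.798 μm
  Mass loss = 5.798 μm × 8.96 g/cm³ = 51.95 g·m⁻²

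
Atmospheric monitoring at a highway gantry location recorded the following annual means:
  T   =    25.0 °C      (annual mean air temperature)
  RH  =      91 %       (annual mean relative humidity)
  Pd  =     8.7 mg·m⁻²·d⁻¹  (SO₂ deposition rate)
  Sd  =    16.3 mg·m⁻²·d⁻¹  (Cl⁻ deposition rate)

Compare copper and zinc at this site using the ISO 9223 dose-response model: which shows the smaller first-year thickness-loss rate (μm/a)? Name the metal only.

zinc

copper: temperature factor f = -0.080·(15.0) = -1.2000
  Pd branch = 0.0053·Pd^0.26·e^(0.059·RH+f) = 0.6013 μm/a
  Cl⁻ term: 0.01025·16.3^0.27·exp(0.036·91+0.049·25.0) = 1.962
  sum: 0.6013 + 1.962 → r_corr = 2.564 μm/a
zinc: f(T) = -0.071·(T−10) [T>10 °C] = -1.0650
  SO₂ term: 0.0129·8.7^0.44·exp(0.046·91-1.0650) = 0.7575
  Cl⁻ term: 0.0175·16.3^0.57·exp(0.008·91+0.085·25.0) = 1.489
  sum: 0.7575 + 1.489 → r_corr = 2.247 μm/a
Ordering by μm/a: copper (2.56) > zinc (2.25)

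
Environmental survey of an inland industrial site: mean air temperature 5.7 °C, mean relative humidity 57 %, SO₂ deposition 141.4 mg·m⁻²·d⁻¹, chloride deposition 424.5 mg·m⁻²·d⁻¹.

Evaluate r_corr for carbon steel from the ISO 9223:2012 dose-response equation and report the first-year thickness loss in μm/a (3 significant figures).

carbon steel: temperature factor f = +0.150·(-4.3) = -0.6450
  Pd branch = 1.77·Pd^0.52·e^(0.02·RH+f) = 38.12 μm/a
  Cl⁻ term: 0.102·424.5^0.62·exp(0.033·57+0.04·5.7) = 35.79
  r_corr = 38.12 + 35.79 = 73.92 μm/a

r_corr = 73.9 μm/a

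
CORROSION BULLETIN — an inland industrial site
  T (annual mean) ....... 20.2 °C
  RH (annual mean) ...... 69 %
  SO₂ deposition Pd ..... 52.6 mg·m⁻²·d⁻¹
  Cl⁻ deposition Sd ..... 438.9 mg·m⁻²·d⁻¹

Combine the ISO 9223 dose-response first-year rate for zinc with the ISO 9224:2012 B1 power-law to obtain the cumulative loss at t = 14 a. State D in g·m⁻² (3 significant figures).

D(14) = 383 g·m⁻²

zinc: f(T) = -0.071·(T−10) [T>10 °C] = -0.7242
  Pd branch = 0.0129·Pd^0.44·e^(0.046·RH+f) = 0.8546 μm/a
  Sd branch = 0.0175·Sd^0.57·e^(0.008·RH+0.085·T) = 5.428 μm/a
  r_corr = 0.8546 + 5.428 = 6.282 μm/a
ISO 9224: D(t) = r_corr · t^b with b = 0.813 (zinc, B1)
  D(14) = 6.282 × 14^0.813 = 6.282 × 8.547 = 53.69 μm
  Mass loss = 53.69 μm × 7.14 g/cm³ = 383.4 g·m⁻²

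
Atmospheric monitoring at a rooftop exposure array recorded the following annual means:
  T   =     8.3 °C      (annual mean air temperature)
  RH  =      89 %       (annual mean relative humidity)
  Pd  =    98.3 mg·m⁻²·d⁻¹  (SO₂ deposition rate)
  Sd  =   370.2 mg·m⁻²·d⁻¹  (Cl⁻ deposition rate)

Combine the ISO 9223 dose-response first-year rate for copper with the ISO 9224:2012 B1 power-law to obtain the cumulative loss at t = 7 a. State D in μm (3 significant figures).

D(7) = 16.7 μm

copper: f(T) = +0.126·(T−10) [T≤10 °C] = -0.2142
  Pd branch = 0.0053·Pd^0.26·e^(0.059·RH+f) = 2.69 μm/a
  Sd branch = 0.01025·Sd^0.27·e^(0.036·RH+0.049·T) = 1.872 μm/a
  r_corr = 2.69 + 1.872 = 4.562 μm/a
Power-law: D(7) = r_corr · 7^0.667
  D(7) = 4.562 × 7^0.667 = 4.562 × 3.662 = 16.71 μm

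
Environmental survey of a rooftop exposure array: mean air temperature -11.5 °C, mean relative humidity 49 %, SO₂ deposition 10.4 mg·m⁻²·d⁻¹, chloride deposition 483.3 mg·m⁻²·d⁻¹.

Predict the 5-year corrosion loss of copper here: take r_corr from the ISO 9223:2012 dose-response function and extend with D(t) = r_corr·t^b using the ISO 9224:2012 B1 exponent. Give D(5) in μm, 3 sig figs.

copper: temperature factor f = +0.126·(-21.5) = -2.7090
  sulphur-dioxide contribution → 0.01169 μm/a
  chloride contribution → 0.1806 μm/a
  total first-year rate 0.1923 μm/a
Power-law: D(5) = r_corr · 5^0.667
  D(5) = 0.1923 × 5^0.667 = 0.1923 × 2.926 = 0.5627 μm

D(5) = 0.563 μm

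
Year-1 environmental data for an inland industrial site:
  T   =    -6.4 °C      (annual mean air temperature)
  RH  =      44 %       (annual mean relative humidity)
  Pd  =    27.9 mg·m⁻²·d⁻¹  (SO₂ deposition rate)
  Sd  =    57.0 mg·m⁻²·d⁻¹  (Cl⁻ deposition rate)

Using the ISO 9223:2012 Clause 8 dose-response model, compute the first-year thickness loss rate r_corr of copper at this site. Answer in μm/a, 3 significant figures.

copper: temperature factor f = +0.126·(-16.4) = -2.0664
  SO₂ term: 0.0053·27.9^0.26·exp(0.059·44-2.0664) = 0.02139
  Cl⁻ term: 0.01025·57.0^0.27·exp(0.036·44+0.049·-6.4) = 0.1088
  r_corr = 0.02139 + 0.1088 = 0.1302 μm/a

r_corr = 0.130 μm/a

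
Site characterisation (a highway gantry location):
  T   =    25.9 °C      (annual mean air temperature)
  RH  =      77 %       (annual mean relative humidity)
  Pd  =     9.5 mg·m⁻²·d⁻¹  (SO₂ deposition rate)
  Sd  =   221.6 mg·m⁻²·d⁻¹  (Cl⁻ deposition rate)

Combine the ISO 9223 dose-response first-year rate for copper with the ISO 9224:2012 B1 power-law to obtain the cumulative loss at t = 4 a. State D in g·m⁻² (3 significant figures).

D(4) = 62.3 g·m⁻²

copper: f(T) = -0.080·(T−10) [T>10 °C] = -1.2720
  sulphur-dioxide contribution → 0.2506 μm/a
  chloride contribution → 2.506 μm/a
  total first-year rate 2.757 μm/a
Long-term exponent b (ISO 9224 Table 2, B1) = 0.667
  D(4) = 2.757 × 4^0.667 = 2.757 × 2.521 = 6.951 μm
  Mass loss = 6.951 μm × 8.96 g/cm³ = 62.28 g·m⁻²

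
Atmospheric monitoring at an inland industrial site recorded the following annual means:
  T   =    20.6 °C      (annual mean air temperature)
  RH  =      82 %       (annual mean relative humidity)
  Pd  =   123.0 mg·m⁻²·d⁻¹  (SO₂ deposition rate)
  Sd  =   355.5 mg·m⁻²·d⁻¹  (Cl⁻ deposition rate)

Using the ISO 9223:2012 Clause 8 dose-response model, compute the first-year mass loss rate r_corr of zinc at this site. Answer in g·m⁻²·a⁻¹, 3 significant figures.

zinc: temperature factor f = -0.071·(10.6) = -0.7526
  Pd branch = 0.0129·Pd^0.44·e^(0.046·RH+f) = 2.195 μm/a
  Sd branch = 0.0175·Sd^0.57·e^(0.008·RH+0.085·T) = 5.525 μm/a
  sum: 2.195 + 5.525 → r_corr = 7.721 μm/a
Convert to mass loss: 7.721 μm/a × 7.14 g/cm³ = 55.12 g·m⁻²·a⁻¹

r_corr = 55.1 g·m⁻²·a⁻¹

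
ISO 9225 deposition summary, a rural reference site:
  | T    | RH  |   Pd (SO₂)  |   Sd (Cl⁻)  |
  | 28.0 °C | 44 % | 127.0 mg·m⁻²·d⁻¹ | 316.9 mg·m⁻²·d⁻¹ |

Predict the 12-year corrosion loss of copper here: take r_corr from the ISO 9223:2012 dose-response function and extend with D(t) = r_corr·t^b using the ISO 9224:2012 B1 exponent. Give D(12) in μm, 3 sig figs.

D(12) = 5.20 μm

copper: f(T) = -0.080·(T−10) [T>10 °C] = -1.4400
  Pd branch = 0.0053·Pd^0.26·e^(0.059·RH+f) = 0.05933 μm/a
  Cl⁻ term: 0.01025·316.9^0.27·exp(0.036·44+0.049·28.0) = 0.9327
  r_corr = 0.05933 + 0.9327 = 0.992 μm/a
ISO 9224: D(t) = r_corr · t^b with b = 0.667 (copper, B1)
  D(12) = 0.992 × 12^0.667 = 0.992 × 5.246 = 5.204 μm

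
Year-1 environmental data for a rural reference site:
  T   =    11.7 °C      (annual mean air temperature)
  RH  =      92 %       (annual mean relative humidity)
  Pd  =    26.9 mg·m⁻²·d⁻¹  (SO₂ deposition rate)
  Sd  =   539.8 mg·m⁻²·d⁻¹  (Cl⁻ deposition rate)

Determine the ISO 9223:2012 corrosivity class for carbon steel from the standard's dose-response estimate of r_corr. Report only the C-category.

CX

carbon steel: f(T) = -0.054·(T−10) [T>10 °C] = -0.0918
  Pd branch = 1.77·Pd^0.52·e^(0.02·RH+f) = 56.32 μm/a
  Cl⁻ term: 0.102·539.8^0.62·exp(0.033·92+0.04·11.7) = 167.6
  sum: 56.32 + 167.6 → r_corr = 224 μm/a
ISO 9223 Table 2 (carbon steel): 200 < 224 ≤ 700 μm/a ⇒ CX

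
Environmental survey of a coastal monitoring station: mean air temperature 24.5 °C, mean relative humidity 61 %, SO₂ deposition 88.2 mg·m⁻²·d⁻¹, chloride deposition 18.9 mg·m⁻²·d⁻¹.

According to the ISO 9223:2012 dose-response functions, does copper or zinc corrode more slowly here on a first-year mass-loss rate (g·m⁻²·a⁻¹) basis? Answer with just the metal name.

copper: f(T) = -0.080·(T−10) [T>10 °C] = -1.1600
  SO₂ term: 0.0053·88.2^0.26·exp(0.059·61-1.1600) = 0.1947
  Cl⁻ term: 0.01025·18.9^0.27·exp(0.036·61+0.049·24.5) = 0.6768
  sum: 0.1947 + 0.6768 → r_corr = 0.8715 μm/a
  mass loss = 0.8715 μm/a × 8.96 g/cm³ = 7.808 g·m⁻²·a⁻¹
zinc: f(T) = -0.071·(T−10) [T>10 °C] = -1.0295
  SO₂ term: 0.0129·88.2^0.44·exp(0.046·61-1.0295) = 0.5472
  Sd branch = 0.0175·Sd^0.57·e^(0.008·RH+0.085·T) = 1.222 μm/a
  sum: 0.5472 + 1.222 → r_corr = 1.769 μm/a
  mass loss = 1.769 μm/a × 7.14 g/cm³ = 12.63 g·m⁻²·a⁻¹
Ordering by g·m⁻²·a⁻¹: zinc (12.6) > copper (7.81)

copper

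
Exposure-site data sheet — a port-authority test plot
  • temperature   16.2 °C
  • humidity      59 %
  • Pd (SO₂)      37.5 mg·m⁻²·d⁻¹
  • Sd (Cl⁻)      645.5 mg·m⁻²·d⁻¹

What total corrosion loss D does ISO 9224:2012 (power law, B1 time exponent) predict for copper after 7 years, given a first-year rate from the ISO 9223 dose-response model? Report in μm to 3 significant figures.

D(7) = 4.97 μm

copper: temperature factor f = -0.080·(6.2) = -0.4960
  Pd branch = 0.0053·Pd^0.26·e^(0.059·RH+f) = 0.2691 μm/a
  Cl⁻ term: 0.01025·645.5^0.27·exp(0.036·59+0.049·16.2) = 1.088
  sum: 0.2691 + 1.088 → r_corr = 1.357 μm/a
Power-law: D(7) = r_corr · 7^0.667
  D(7) = 1.357 × 7^0.667 = 1.357 × 3.662 = 4.969 μm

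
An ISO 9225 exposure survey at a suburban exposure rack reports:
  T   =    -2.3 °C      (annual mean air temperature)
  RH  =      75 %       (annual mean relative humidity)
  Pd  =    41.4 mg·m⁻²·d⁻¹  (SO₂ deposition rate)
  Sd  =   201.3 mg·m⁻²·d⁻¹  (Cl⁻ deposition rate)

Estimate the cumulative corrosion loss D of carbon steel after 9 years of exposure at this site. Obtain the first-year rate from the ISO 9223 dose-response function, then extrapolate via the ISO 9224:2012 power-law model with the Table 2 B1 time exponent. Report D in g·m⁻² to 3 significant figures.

D(9) = 949 g·m⁻²

carbon steel: temperature factor f = +0.150·(-12.3) = -1.8450
  Pd branch = 1.77·Pd^0.52·e^(0.02·RH+f) = 8.689 μm/a
  Cl⁻ term: 0.102·201.3^0.62·exp(0.033·75+0.04·-2.3) = 29.64
  r_corr = 8.689 + 29.64 = 38.33 μm/a
Power-law: D(9) = r_corr · 9^0.523
  D(9) = 38.33 × 9^0.523 = 38.33 × 3.156 = 121 μm
  Mass loss = 121 μm × 7.85 g/cm³ = 949.5 g·m⁻²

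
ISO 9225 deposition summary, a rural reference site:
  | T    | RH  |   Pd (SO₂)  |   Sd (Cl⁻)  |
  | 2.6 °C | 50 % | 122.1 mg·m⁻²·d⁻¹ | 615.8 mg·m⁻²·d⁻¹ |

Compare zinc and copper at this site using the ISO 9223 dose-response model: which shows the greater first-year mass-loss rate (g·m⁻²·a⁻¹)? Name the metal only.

zinc: f(T) = +0.038·(T−10) [T≤10 °C] = -0.2812
  sulphur-dioxide contribution → 0.8044 μm/a
  chloride contribution → 1.267 μm/a
  total first-year rate 2.071 μm/a
  mass loss = 2.071 μm/a × 7.14 g/cm³ = 14.79 g·m⁻²·a⁻¹
copper: f(T) = +0.126·(T−10) [T≤10 °C] = -0.9324
  sulphur-dioxide contribution → 0.139 μm/a
  chloride contribution → 0.399 μm/a
  total first-year rate 0.538 μm/a
  mass loss = 0.538 μm/a × 8.96 g/cm³ = 4.82 g·m⁻²·a⁻¹
Ordering by g·m⁻²·a⁻¹: zinc (14.8) > copper (4.82)

zinc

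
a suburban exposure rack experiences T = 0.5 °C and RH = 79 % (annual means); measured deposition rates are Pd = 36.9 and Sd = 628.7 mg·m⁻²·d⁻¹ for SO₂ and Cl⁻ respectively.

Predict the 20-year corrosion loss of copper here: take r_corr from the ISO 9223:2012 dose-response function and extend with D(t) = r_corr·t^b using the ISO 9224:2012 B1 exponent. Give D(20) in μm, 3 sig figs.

copper: T≤10 °C ⇒ hinge +0.126·(0.5−10) = -1.1970
  SO₂ term: 0.0053·36.9^0.26·exp(0.059·79-1.1970) = 0.4326
  Cl⁻ term: 0.01025·628.7^0.27·exp(0.036·79+0.049·0.5) = 1.028
  sum: 0.4326 + 1.028 → r_corr = 1.461 μm/a
ISO 9224: D(t) = r_corr · t^b with b = 0.667 (copper, B1)
  D(20) = 1.461 × 20^0.667 = 1.461 × 7.375 = 10.77 μm

D(20) = 10.8 μm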